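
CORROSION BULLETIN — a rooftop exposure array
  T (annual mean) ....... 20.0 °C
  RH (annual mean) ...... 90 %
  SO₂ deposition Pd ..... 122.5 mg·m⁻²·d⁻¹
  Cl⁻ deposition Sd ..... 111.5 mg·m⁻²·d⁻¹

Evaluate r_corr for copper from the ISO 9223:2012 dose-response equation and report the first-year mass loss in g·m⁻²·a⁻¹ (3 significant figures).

copper: T>10 °C ⇒ hinge -0.080·(20.0−10) = -0.8000
  SO₂ term: 0.0053·122.5^0.26·exp(0.059·90-0.8000) = 1.682
  Cl⁻ term: 0.01025·111.5^0.27·exp(0.036·90+0.049·20.0) = 2.49
  r_corr = 1.682 + 2.49 = 4.172 μm/a
Convert to mass loss: 4.172 μm/a × 8.96 g/cm³ = 37.38 g·m⁻²·a⁻¹

r_corr = 37.4 g·m⁻²·a⁻¹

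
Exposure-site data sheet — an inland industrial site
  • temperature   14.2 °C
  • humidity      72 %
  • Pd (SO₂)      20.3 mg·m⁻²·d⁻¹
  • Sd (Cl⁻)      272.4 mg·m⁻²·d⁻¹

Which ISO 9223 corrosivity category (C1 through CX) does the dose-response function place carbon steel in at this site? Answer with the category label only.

carbon steel: T>10 °C ⇒ hinge -0.054·(14.2−10) = -0.2268
  SO₂ term: 1.77·20.3^0.52·exp(0.02·72-0.2268) = 28.49
  Sd branch = 0.102·Sd^0.62·e^(0.033·RH+0.04·T) = 62.66 μm/a
  sum: 28.49 + 62.66 → r_corr = 91.15 μm/a
Category bounds: 80…200 μm/a bracket r_corr ⇒ C5

C5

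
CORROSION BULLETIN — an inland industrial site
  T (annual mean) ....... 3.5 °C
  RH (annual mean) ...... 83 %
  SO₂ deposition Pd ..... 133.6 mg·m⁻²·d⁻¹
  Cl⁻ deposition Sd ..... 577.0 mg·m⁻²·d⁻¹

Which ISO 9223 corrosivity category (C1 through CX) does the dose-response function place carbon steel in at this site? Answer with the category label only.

carbon steel: f(T) = +0.150·(T−10) [T≤10 °C] = -0.9750
  SO₂ term: 1.77·133.6^0.52·exp(0.02·83-0.9750) = 44.76
  Cl⁻ term: 0.102·577.0^0.62·exp(0.033·83+0.04·3.5) = 93.51
  sum: 44.76 + 93.51 → r_corr = 138.3 μm/a
Category bounds: 80…200 μm/a bracket r_corr ⇒ C5

C5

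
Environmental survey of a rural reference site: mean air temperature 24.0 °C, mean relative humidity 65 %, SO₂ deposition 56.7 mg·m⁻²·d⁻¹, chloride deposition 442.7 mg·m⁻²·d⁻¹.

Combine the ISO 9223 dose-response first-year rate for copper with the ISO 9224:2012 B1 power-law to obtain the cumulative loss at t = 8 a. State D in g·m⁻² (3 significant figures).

copper: temperature factor f = -0.080·(14.0) = -1.1200
  sulphur-dioxide contribution → 0.2287 μm/a
  chloride contribution → 1.787 μm/a
  ⇒ r_corr(copper) = 2.016 μm/a
Long-term exponent b (ISO 9224 Table 2, B1) = 0.667
  D(8) = 2.016 × 8^0.667 = 2.016 × 4.003 = 8.069 μm
  Mass loss = 8.069 μm × 8.96 g/cm³ = 72.3 g·m⁻²

D(8) = 72.3 g·m⁻²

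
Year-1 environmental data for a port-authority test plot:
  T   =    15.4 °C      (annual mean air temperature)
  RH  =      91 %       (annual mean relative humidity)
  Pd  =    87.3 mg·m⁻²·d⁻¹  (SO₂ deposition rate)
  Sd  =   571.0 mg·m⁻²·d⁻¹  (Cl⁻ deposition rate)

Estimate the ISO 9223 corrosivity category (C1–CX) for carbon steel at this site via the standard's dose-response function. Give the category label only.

CX

carbon steel: temperature factor f = -0.054·(5.4) = -0.2916
  sulphur-dioxide contribution → 83.38 μm/a
  chloride contribution → 194.7 μm/a
  total first-year rate 278.1 μm/a
Category bounds: 200…700 μm/a bracket r_corr ⇒ CX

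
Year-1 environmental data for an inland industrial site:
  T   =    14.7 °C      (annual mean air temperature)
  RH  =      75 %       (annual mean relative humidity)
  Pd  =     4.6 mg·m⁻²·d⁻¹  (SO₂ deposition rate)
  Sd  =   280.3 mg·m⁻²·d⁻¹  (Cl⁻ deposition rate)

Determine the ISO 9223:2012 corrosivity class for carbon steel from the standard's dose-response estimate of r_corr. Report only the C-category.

carbon steel: T>10 °C ⇒ hinge -0.054·(14.7−10) = -0.2538
  SO₂ term: 1.77·4.6^0.52·exp(0.02·75-0.2538) = 13.61
  Sd branch = 0.102·Sd^0.62·e^(0.033·RH+0.04·T) = 71.84 μm/a
  sum: 13.61 + 71.84 → r_corr = 85.45 μm/a
85.4 μm/a falls in (80, 200] for carbon steel → category C5

C5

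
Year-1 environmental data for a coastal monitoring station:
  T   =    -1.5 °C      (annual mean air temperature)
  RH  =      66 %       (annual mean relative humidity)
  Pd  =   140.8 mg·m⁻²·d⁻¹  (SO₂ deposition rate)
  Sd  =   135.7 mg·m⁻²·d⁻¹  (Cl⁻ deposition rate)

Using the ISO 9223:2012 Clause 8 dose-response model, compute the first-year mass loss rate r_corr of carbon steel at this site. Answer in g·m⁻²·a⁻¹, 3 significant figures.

carbon steel: T≤10 °C ⇒ hinge +0.150·(-1.5−10) = -1.7250
  sulphur-dioxide contribution → 15.47 μm/a
  chloride contribution → 17.81 μm/a
  ⇒ r_corr(carbon steel) = 33.27 μm/a
Convert to mass loss: 33.27 μm/a × 7.85 g/cm³ = 261.2 g·m⁻²·a⁻¹

r_corr = 261 g·m⁻²·a⁻¹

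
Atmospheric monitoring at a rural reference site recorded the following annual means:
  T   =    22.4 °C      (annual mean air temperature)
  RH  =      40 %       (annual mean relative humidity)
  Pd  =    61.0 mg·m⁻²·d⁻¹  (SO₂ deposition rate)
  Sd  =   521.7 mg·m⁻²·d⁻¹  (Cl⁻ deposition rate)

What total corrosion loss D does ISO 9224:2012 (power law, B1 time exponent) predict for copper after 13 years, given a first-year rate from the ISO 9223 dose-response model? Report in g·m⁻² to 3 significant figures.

copper: T>10 °C ⇒ hinge -0.080·(22.4−10) = -0.9920
  sulphur-dioxide contribution → 0.06061 μm/a
  chloride contribution → 0.7023 μm/a
  ⇒ r_corr(copper) = 0.7629 μm/a
ISO 9224: D(t) = r_corr · t^b with b = 0.667 (copper, B1)
  D(13) = 0.7629 × 13^0.667 = 0.7629 × 5.534 = 4.221 μm
  Mass loss = 4.221 μm × 8.96 g/cm³ = 37.82 g·m⁻²

D(13) = 37.8 g·m⁻²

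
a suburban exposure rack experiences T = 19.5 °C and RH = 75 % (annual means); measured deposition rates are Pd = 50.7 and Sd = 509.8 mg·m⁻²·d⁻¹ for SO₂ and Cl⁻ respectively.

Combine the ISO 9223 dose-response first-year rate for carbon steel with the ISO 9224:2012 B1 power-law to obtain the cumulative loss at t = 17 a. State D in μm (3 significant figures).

carbon steel: temperature factor f = -0.054·(9.5) = -0.5130
  SO₂ term: 1.77·50.7^0.52·exp(0.02·75-0.5130) = 36.58
  Cl⁻ term: 0.102·509.8^0.62·exp(0.033·75+0.04·19.5) = 126.1
  sum: 36.58 + 126.1 → r_corr = 162.7 μm/a
ISO 9224: D(t) = r_corr · t^b with b = 0.523 (carbon steel, B1)
  D(17) = 162.7 × 17^0.523 = 162.7 × 4.401 = 716 μm

D(17) = 716 μm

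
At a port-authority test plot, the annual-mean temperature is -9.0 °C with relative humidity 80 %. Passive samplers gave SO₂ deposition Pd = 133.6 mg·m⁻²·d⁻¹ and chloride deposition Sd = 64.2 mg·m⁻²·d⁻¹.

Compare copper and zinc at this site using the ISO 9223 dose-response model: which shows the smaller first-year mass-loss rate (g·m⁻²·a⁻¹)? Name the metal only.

copper: temperature factor f = +0.126·(-19.0) = -2.3940
  Pd branch = 0.0053·Pd^0.26·e^(0.059·RH+f) = 0.1937 μm/a
  Sd branch = 0.01025·Sd^0.27·e^(0.036·RH+0.049·T) = 0.3614 μm/a
  sum: 0.1937 + 0.3614 → r_corr = 0.5551 μm/a
  mass loss = 0.5551 μm/a × 8.96 g/cm³ = 4.974 g·m⁻²·a⁻¹
zinc: f(T) = +0.038·(T−10) [T≤10 °C] = -0.7220
  SO₂ term: 0.0129·133.6^0.44·exp(0.046·80-0.7220) = 2.141
  Cl⁻ term: 0.0175·64.2^0.57·exp(0.008·80+0.085·-9.0) = 0.1656
  sum: 2.141 + 0.1656 → r_corr = 2.306 μm/a
  mass loss = 2.306 μm/a × 7.14 g/cm³ = 16.47 g·m⁻²·a⁻¹
Ordering by g·m⁻²·a⁻¹: zinc (16.5) > copper (4.97)

copper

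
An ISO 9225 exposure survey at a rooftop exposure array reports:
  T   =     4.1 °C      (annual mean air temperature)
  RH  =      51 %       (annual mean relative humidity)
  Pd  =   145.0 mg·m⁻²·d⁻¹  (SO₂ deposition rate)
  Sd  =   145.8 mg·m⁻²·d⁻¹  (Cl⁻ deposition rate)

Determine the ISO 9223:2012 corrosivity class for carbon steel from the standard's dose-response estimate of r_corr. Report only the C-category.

C3

carbon steel: T≤10 °C ⇒ hinge +0.150·(4.1−10) = -0.8850
  Pd branch = 1.77·Pd^0.52·e^(0.02·RH+f) = 26.95 μm/a
  Cl⁻ term: 0.102·145.8^0.62·exp(0.033·51+0.04·4.1) = 14.2
  sum: 26.95 + 14.2 → r_corr = 41.15 μm/a
ISO 9223 Table 2 (carbon steel): 25 < 41.1 ≤ 50 μm/a ⇒ C3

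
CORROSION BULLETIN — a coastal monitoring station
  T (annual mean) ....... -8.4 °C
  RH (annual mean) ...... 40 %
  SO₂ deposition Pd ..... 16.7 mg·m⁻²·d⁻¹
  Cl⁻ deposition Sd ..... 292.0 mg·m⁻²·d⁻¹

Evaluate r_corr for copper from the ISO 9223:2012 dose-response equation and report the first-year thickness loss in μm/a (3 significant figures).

r_corr = 0.144 μm/a

copper: T≤10 °C ⇒ hinge +0.126·(-8.4−10) = -2.3184
  Pd branch = 0.0053·Pd^0.26·e^(0.059·RH+f) = 0.01149 μm/a
  Cl⁻ term: 0.01025·292.0^0.27·exp(0.036·40+0.049·-8.4) = 0.1327
  sum: 0.01149 + 0.1327 → r_corr = 0.1442 μm/a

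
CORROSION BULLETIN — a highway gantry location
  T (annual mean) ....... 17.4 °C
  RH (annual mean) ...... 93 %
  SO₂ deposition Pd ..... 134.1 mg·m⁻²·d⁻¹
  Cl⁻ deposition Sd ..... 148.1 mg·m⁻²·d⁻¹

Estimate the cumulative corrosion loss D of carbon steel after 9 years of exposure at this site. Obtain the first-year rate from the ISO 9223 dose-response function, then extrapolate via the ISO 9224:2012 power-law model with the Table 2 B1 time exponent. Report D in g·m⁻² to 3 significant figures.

carbon steel: f(T) = -0.054·(T−10) [T>10 °C] = -0.3996
  SO₂ term: 1.77·134.1^0.52·exp(0.02·93-0.3996) = 97.38
  Sd branch = 0.102·Sd^0.62·e^(0.033·RH+0.04·T) = 97.6 μm/a
  r_corr = 97.38 + 97.6 = 195 μm/a
ISO 9224: D(t) = r_corr · t^b with b = 0.523 (carbon steel, B1)
  D(9) = 195 × 9^0.523 = 195 × 3.156 = 615.3 μm
  Mass loss = 615.3 μm × 7.85 g/cm³ = 4830 g·m⁻²

D(9) = 4.83e+03 g·m⁻²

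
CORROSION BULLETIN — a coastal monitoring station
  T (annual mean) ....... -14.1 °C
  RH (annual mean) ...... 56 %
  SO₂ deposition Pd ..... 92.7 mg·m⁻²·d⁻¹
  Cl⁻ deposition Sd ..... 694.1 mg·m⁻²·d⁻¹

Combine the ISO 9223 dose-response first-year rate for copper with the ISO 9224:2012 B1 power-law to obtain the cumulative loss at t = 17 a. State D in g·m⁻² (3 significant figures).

D(17) = 14.7 g·m⁻²

copper: T≤10 °C ⇒ hinge +0.126·(-14.1−10) = -3.0366
  Pd branch = 0.0053·Pd^0.26·e^(0.059·RH+f) = 0.02248 μm/a
  Sd branch = 0.01025·Sd^0.27·e^(0.036·RH+0.049·T) = 0.2256 μm/a
  sum: 0.02248 + 0.2256 → r_corr = 0.2481 μm/a
Long-term exponent b (ISO 9224 Table 2, B1) = 0.667
  D(17) = 0.2481 × 17^0.667 = 0.2481 × 6.618 = 1.642 μm
  Mass loss = 1.642 μm × 8.96 g/cm³ = 14.71 g·m⁻²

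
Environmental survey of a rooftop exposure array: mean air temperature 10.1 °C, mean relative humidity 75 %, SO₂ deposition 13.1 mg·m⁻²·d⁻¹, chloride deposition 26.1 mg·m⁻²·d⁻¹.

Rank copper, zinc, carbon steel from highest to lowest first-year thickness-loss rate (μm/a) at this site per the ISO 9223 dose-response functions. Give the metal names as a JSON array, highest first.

copper: f(T) = -0.080·(T−10) [T>10 °C] = -0.0080
  SO₂ term: 0.0053·13.1^0.26·exp(0.059·75-0.0080) = 0.8571
  Sd branch = 0.01025·Sd^0.27·e^(0.036·RH+0.049·T) = 0.6036 μm/a
  sum: 0.8571 + 0.6036 → r_corr = 1.461 μm/a
zinc: f(T) = -0.071·(T−10) [T>10 °C] = -0.0071
  Pd branch = 0.0129·Pd^0.44·e^(0.046·RH+f) = 1.251 μm/a
  Cl⁻ term: 0.0175·26.1^0.57·exp(0.008·75+0.085·10.1) = 0.483
  sum: 1.251 + 0.483 → r_corr = 1.734 μm/a
carbon steel: T>10 °C ⇒ hinge -0.054·(10.1−10) = -0.0054
  SO₂ term: 1.77·13.1^0.52·exp(0.02·75-0.0054) = 30.06
  Sd branch = 0.102·Sd^0.62·e^(0.033·RH+0.04·T) = 13.72 μm/a
  r_corr = 30.06 + 13.72 = 43.78 μm/a
Ordering by μm/a: carbon steel (43.8) > zinc (1.73) > copper (1.46)

["carbon steel", "zinc", "copper"]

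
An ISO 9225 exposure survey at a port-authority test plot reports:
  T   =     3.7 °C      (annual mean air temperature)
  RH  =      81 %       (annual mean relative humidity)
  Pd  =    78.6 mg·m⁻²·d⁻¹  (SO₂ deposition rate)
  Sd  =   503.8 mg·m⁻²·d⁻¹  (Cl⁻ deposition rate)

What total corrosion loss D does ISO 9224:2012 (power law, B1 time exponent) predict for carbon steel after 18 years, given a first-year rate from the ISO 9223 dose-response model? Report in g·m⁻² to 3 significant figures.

D(18) = 4.08e+03 g·m⁻²

carbon steel: f(T) = +0.150·(T−10) [T≤10 °C] = -0.9450
  sulphur-dioxide contribution → 33.63 μm/a
  chloride contribution → 81.12 μm/a
  ⇒ r_corr(carbon steel) = 114.8 μm/a
Power-law: D(18) = r_corr · 18^0.523
  D(18) = 114.8 × 18^0.523 = 114.8 × 4.534 = 520.3 μm
  Mass loss = 520.3 μm × 7.85 g/cm³ = 4085 g·m⁻²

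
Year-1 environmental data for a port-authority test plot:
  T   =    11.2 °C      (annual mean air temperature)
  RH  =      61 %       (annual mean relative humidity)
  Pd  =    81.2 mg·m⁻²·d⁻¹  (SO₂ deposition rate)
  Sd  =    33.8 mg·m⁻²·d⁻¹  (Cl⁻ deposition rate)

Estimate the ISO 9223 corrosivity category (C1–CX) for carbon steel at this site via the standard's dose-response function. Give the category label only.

C4

carbon steel: f(T) = -0.054·(T−10) [T>10 °C] = -0.0648
  sulphur-dioxide contribution → 55.29 μm/a
  chloride contribution → 10.6 μm/a
  total first-year rate 65.89 μm/a
ISO 9223 Table 2 (carbon steel): 50 < 65.9 ≤ 80 μm/a ⇒ C4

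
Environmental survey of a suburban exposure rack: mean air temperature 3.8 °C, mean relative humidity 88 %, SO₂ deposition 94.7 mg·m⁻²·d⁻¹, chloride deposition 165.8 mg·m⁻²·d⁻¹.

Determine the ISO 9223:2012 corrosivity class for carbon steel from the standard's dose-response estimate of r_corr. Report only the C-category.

carbon steel: temperature factor f = +0.150·(-6.2) = -0.9300
  Pd branch = 1.77·Pd^0.52·e^(0.02·RH+f) = 43.27 μm/a
  Cl⁻ term: 0.102·165.8^0.62·exp(0.033·88+0.04·3.8) = 51.52
  sum: 43.27 + 51.52 → r_corr = 94.78 μm/a
Category bounds: 80…200 μm/a bracket r_corr ⇒ C5

C5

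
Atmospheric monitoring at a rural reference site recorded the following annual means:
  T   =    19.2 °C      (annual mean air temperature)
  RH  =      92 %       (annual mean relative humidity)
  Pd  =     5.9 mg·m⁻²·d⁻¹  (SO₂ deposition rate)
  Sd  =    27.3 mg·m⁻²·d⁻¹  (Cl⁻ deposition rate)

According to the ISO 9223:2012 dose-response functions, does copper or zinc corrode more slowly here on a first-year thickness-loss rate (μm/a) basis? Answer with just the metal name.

zinc

copper: temperature factor f = -0.080·(9.2) = -0.7360
  Pd branch = 0.0053·Pd^0.26·e^(0.059·RH+f) = 0.9171 μm/a
  Sd branch = 0.01025·Sd^0.27·e^(0.036·RH+0.049·T) = 1.76 μm/a
  r_corr = 0.9171 + 1.76 = 2.677 μm/a
zinc: temperature factor f = -0.071·(9.2) = -0.6532
  SO₂ term: 0.0129·5.9^0.44·exp(0.046·92-0.6532) = 1.009
  Cl⁻ term: 0.0175·27.3^0.57·exp(0.008·92+0.085·19.2) = 1.23
  r_corr = 1.009 + 1.23 = 2.24 μm/a
Ordering by μm/a: copper (2.68) > zinc (2.24)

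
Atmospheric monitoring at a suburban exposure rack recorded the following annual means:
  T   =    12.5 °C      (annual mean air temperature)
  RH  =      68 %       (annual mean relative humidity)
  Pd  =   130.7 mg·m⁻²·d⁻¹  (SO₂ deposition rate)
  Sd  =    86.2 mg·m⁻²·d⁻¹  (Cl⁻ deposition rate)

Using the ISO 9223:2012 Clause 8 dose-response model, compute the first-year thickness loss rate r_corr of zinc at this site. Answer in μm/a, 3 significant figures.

zinc: temperature factor f = -0.071·(2.5) = -0.1775
  Pd branch = 0.0129·Pd^0.44·e^(0.046·RH+f) = 2.104 μm/a
  Cl⁻ term: 0.0175·86.2^0.57·exp(0.008·68+0.085·12.5) = 1.107
  r_corr = 2.104 + 1.107 = 3.211 μm/a

r_corr = 3.21 μm/a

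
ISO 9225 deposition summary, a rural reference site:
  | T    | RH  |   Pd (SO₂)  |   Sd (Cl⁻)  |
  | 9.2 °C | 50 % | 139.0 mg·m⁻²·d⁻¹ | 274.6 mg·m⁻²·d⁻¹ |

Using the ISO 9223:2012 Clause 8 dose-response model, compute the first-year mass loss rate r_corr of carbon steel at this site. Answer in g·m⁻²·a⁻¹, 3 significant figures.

carbon steel: temperature factor f = +0.150·(-0.8) = -0.1200
  sulphur-dioxide contribution → 55.53 μm/a
  chloride contribution → 24.95 μm/a
  total first-year rate 80.48 μm/a
Convert to mass loss: 80.48 μm/a × 7.85 g/cm³ = 631.7 g·m⁻²·a⁻¹

r_corr = 632 g·m⁻²·a⁻¹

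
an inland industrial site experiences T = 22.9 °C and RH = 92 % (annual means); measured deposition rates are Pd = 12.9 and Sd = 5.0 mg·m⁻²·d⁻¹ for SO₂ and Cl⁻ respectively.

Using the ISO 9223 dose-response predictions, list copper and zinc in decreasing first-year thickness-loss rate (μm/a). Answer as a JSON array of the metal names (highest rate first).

["copper", "zinc"]

copper: f(T) = -0.080·(T−10) [T>10 °C] = -1.0320
  sulphur-dioxide contribution → 0.836 μm/a
  chloride contribution → 1.334 μm/a
  ⇒ r_corr(copper) = 2.17 μm/a
zinc: T>10 °C ⇒ hinge -0.071·(22.9−10) = -0.9159
  sulphur-dioxide contribution → 1.095 μm/a
  chloride contribution → 0.6404 μm/a
  total first-year rate 1.735 μm/a
Ordering by μm/a: copper (2.17) > zinc (1.74)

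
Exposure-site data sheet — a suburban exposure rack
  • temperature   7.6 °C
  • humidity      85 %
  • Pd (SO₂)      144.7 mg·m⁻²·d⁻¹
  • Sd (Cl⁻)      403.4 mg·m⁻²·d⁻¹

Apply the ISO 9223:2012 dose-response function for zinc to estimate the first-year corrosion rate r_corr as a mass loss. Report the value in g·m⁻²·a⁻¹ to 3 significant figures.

zinc: f(T) = +0.038·(T−10) [T≤10 °C] = -0.0912
  Pd branch = 0.0129·Pd^0.44·e^(0.046·RH+f) = 5.244 μm/a
  Cl⁻ term: 0.0175·403.4^0.57·exp(0.008·85+0.085·7.6) = 2.015
  r_corr = 5.244 + 2.015 = 7.259 μm/a
Convert to mass loss: 7.259 μm/a × 7.14 g/cm³ = 51.83 g·m⁻²·a⁻¹

r_corr = 51.8 g·m⁻²·a⁻¹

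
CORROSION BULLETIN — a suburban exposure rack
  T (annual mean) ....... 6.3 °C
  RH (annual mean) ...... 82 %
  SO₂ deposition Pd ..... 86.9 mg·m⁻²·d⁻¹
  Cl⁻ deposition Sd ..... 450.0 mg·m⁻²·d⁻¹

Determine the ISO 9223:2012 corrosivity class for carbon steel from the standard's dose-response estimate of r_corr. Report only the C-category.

carbon steel: T≤10 °C ⇒ hinge +0.150·(6.3−10) = -0.5550
  Pd branch = 1.77·Pd^0.52·e^(0.02·RH+f) = 53.39 μm/a
  Sd branch = 0.102·Sd^0.62·e^(0.033·RH+0.04·T) = 86.74 μm/a
  sum: 53.39 + 86.74 → r_corr = 140.1 μm/a
ISO 9223 Table 2 (carbon steel): 80 < 140 ≤ 200 μm/a ⇒ C5

C5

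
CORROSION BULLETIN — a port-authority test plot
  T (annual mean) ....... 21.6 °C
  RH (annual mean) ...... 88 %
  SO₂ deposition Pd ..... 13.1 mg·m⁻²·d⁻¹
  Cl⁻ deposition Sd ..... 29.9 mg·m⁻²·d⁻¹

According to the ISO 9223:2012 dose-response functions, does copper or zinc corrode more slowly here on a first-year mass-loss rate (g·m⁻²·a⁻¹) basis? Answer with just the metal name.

zinc

copper: f(T) = -0.080·(T−10) [T>10 °C] = -0.9280
  sulphur-dioxide contribution → 0.7355 μm/a
  chloride contribution → 1.757 μm/a
  total first-year rate 2.492 μm/a
  mass loss = 2.492 μm/a × 8.96 g/cm³ = 22.33 g·m⁻²·a⁻¹
zinc: T>10 °C ⇒ hinge -0.071·(21.6−10) = -0.8236
  sulphur-dioxide contribution → 1.006 μm/a
  chloride contribution → 1.539 μm/a
  total first-year rate 2.545 μm/a
  mass loss = 2.545 μm/a × 7.14 g/cm³ = 18.17 g·m⁻²·a⁻¹
Ordering by g·m⁻²·a⁻¹: copper (22.3) > zinc (18.2)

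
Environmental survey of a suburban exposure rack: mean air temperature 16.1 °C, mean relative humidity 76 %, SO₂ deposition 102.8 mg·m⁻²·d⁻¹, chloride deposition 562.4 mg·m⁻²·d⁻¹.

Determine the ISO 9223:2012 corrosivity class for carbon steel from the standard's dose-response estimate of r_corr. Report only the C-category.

C5

carbon steel: T>10 °C ⇒ hinge -0.054·(16.1−10) = -0.3294
  Pd branch = 1.77·Pd^0.52·e^(0.02·RH+f) = 64.76 μm/a
  Cl⁻ term: 0.102·562.4^0.62·exp(0.033·76+0.04·16.1) = 120.9
  r_corr = 64.76 + 120.9 = 185.7 μm/a
ISO 9223 Table 2 (carbon steel): 80 < 186 ≤ 200 μm/a ⇒ C5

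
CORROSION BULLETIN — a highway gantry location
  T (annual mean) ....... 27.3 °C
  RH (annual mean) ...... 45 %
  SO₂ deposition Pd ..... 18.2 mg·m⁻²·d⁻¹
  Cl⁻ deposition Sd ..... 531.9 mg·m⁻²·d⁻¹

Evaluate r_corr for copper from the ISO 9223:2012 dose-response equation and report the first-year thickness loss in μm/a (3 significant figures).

copper: T>10 °C ⇒ hinge -0.080·(27.3−10) = -1.3840
  sulphur-dioxide contribution → 0.04017 μm/a
  chloride contribution → 1.075 μm/a
  ⇒ r_corr(copper) = 1.115 μm/a

r_corr = 1.11 μm/a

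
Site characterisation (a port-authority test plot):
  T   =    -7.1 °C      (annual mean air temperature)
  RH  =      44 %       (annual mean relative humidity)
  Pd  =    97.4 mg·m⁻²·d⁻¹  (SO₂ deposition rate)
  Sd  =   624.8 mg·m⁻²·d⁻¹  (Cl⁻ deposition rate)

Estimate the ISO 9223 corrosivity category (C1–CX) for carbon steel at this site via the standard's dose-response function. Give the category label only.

C2

carbon steel: T≤10 °C ⇒ hinge +0.150·(-7.1−10) = -2.5650
  Pd branch = 1.77·Pd^0.52·e^(0.02·RH+f) = 3.55 μm/a
  Sd branch = 0.102·Sd^0.62·e^(0.033·RH+0.04·T) = 17.75 μm/a
  r_corr = 3.55 + 17.75 = 21.3 μm/a
21.3 μm/a falls in (1.3, 25] for carbon steel → category C2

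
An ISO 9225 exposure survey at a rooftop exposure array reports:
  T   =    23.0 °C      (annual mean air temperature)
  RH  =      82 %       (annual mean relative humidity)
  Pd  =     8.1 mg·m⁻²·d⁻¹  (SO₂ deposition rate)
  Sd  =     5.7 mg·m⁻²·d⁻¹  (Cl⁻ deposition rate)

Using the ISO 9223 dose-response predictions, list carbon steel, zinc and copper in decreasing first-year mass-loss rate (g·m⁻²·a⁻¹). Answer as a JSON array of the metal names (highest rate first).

["carbon steel", "copper", "zinc"]

carbon steel: f(T) = -0.054·(T−10) [T>10 °C] = -0.7020
  Pd branch = 1.77·Pd^0.52·e^(0.02·RH+f) = 13.42 μm/a
  Cl⁻ term: 0.102·5.7^0.62·exp(0.033·82+0.04·23.0) = 11.27
  sum: 13.42 + 11.27 → r_corr = 24.69 μm/a
  mass loss = 24.69 μm/a × 7.85 g/cm³ = 193.8 g·m⁻²·a⁻¹
zinc: T>10 °C ⇒ hinge -0.071·(23.0−10) = -0.9230
  Pd branch = 0.0129·Pd^0.44·e^(0.046·RH+f) = 0.5593 μm/a
  Cl⁻ term: 0.0175·5.7^0.57·exp(0.008·82+0.085·23.0) = 0.6424
  sum: 0.5593 + 0.6424 → r_corr = 1.202 μm/a
  mass loss = 1.202 μm/a × 7.14 g/cm³ = 8.58 g·m⁻²·a⁻¹
copper: T>10 °C ⇒ hinge -0.080·(23.0−10) = -1.0400
  SO₂ term: 0.0053·8.1^0.26·exp(0.059·82-1.0400) = 0.4073
  Sd branch = 0.01025·Sd^0.27·e^(0.036·RH+0.049·T) = 0.9689 μm/a
  r_corr = 0.4073 + 0.9689 = 1.376 μm/a
  mass loss = 1.376 μm/a × 8.96 g/cm³ = 12.33 g·m⁻²·a⁻¹
Ordering by g·m⁻²·a⁻¹: carbon steel (194) > copper (12.3) > zinc (8.58)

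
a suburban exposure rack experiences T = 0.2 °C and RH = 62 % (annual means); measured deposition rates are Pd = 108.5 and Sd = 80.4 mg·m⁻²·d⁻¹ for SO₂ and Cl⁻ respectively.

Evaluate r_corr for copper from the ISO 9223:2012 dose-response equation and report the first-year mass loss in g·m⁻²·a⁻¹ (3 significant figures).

r_corr = 4.64 g·m⁻²·a⁻¹

copper: T≤10 °C ⇒ hinge +0.126·(0.2−10) = -1.2348
  SO₂ term: 0.0053·108.5^0.26·exp(0.059·62-1.2348) = 0.2022
  Cl⁻ term: 0.01025·80.4^0.27·exp(0.036·62+0.049·0.2) = 0.3153
  r_corr = 0.2022 + 0.3153 = 0.5176 μm/a
Convert to mass loss: 0.5176 μm/a × 8.96 g/cm³ = 4.637 g·m⁻²·a⁻¹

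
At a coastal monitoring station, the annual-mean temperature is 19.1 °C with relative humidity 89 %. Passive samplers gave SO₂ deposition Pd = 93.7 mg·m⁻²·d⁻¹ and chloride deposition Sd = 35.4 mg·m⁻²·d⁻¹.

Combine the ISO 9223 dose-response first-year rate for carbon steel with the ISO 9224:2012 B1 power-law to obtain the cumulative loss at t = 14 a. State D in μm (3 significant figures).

D(14) = 420 μm

carbon steel: temperature factor f = -0.054·(9.1) = -0.4914
  SO₂ term: 1.77·93.7^0.52·exp(0.02·89-0.4914) = 68.06
  Cl⁻ term: 0.102·35.4^0.62·exp(0.033·89+0.04·19.1) = 37.7
  sum: 68.06 + 37.7 → r_corr = 105.8 μm/a
ISO 9224: D(t) = r_corr · t^b with b = 0.523 (carbon steel, B1)
  D(14) = 105.8 × 14^0.523 = 105.8 × 3.976 = 420.5 μm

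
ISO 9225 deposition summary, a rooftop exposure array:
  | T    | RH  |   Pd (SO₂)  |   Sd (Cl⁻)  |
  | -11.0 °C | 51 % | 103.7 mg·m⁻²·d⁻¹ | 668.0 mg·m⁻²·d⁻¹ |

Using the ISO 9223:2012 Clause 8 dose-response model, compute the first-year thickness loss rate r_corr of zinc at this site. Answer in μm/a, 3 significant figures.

r_corr = 0.889 μm/a

zinc: T≤10 °C ⇒ hinge +0.038·(-11.0−10) = -0.7980
  sulphur-dioxide contribution → 0.4675 μm/a
  chloride contribution → 0.421 μm/a
  total first-year rate 0.8885 μm/a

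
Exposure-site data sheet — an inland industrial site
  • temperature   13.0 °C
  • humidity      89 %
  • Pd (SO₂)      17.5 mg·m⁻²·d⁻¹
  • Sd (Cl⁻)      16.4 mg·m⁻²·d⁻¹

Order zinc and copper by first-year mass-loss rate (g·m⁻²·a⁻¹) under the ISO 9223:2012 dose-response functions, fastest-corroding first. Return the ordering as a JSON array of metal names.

["copper", "zinc"]

zinc: f(T) = -0.071·(T−10) [T>10 °C] = -0.2130
  sulphur-dioxide contribution → 2.203 μm/a
  chloride contribution → 0.5304 μm/a
  total first-year rate 2.733 μm/a
  mass loss = 2.733 μm/a × 7.14 g/cm³ = 19.52 g·m⁻²·a⁻¹
copper: f(T) = -0.080·(T−10) [T>10 °C] = -0.2400
  sulphur-dioxide contribution → 1.674 μm/a
  chloride contribution → 1.016 μm/a
  ⇒ r_corr(copper) = 2.69 μm/a
  mass loss = 2.69 μm/a × 8.96 g/cm³ = 24.1 g·m⁻²·a⁻¹
Ordering by g·m⁻²·a⁻¹: copper (24.1) > zinc (19.5)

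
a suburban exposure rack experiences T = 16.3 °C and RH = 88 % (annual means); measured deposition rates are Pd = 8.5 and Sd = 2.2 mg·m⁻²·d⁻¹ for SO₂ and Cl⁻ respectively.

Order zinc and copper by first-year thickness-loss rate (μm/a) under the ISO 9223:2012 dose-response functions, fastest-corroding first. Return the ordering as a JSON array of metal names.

zinc: f(T) = -0.071·(T−10) [T>10 °C] = -0.4473
  Pd branch = 0.0129·Pd^0.44·e^(0.046·RH+f) = 1.211 μm/a
  Cl⁻ term: 0.0175·2.2^0.57·exp(0.008·88+0.085·16.3) = 0.2217
  r_corr = 1.211 + 0.2217 = 1.433 μm/a
copper: T>10 °C ⇒ hinge -0.080·(16.3−10) = -0.5040
  SO₂ term: 0.0053·8.5^0.26·exp(0.059·88-0.5040) = 1.004
  Cl⁻ term: 0.01025·2.2^0.27·exp(0.036·88+0.049·16.3) = 0.6697
  r_corr = 1.004 + 0.6697 = 1.674 μm/a
Ordering by μm/a: copper (1.67) > zinc (1.43)

["copper", "zinc"]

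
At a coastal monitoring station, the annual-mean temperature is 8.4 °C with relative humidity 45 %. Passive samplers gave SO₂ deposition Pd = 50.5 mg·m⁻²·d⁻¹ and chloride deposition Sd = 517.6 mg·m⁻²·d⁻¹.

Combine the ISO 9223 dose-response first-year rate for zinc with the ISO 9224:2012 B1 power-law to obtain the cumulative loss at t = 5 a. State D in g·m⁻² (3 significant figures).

zinc: temperature factor f = +0.038·(-1.6) = -0.0608
  sulphur-dioxide contribution → 0.5403 μm/a
  chloride contribution → 1.805 μm/a
  ⇒ r_corr(zinc) = 2.345 μm/a
Power-law: D(5) = r_corr · 5^0.813
  D(5) = 2.345 × 5^0.813 = 2.345 × 3.701 = 8.678 μm
  Mass loss = 8.678 μm × 7.14 g/cm³ = 61.96 g·m⁻²

D(5) = 62.0 g·m⁻²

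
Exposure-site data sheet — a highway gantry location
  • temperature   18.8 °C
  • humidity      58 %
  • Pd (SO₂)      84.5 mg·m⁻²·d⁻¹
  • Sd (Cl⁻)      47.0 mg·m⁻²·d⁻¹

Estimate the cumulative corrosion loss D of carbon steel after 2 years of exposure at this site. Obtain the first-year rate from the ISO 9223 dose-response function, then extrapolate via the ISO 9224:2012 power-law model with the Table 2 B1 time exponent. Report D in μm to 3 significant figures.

D(2) = 73.6 μm

carbon steel: temperature factor f = -0.054·(8.8) = -0.4752
  Pd branch = 1.77·Pd^0.52·e^(0.02·RH+f) = 35.26 μm/a
  Cl⁻ term: 0.102·47.0^0.62·exp(0.033·58+0.04·18.8) = 15.96
  r_corr = 35.26 + 15.96 = 51.23 μm/a
Long-term exponent b (ISO 9224 Table 2, B1) = 0.523
  D(2) = 51.23 × 2^0.523 = 51.23 × 1.437 = 73.61 μm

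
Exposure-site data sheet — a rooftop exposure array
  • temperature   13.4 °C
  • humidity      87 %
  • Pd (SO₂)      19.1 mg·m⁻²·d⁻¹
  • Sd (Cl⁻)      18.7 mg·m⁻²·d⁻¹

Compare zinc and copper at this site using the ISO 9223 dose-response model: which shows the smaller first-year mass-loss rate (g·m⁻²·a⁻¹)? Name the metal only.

zinc: T>10 °C ⇒ hinge -0.071·(13.4−10) = -0.2414
  Pd branch = 0.0129·Pd^0.44·e^(0.046·RH+f) = 2.03 μm/a
  Cl⁻ term: 0.0175·18.7^0.57·exp(0.008·87+0.085·13.4) = 0.582
  sum: 2.03 + 0.582 → r_corr = 2.612 μm/a
  mass loss = 2.612 μm/a × 7.14 g/cm³ = 18.65 g·m⁻²·a⁻¹
copper: f(T) = -0.080·(T−10) [T>10 °C] = -0.2720
  SO₂ term: 0.0053·19.1^0.26·exp(0.059·87-0.2720) = 1.474
  Sd branch = 0.01025·Sd^0.27·e^(0.036·RH+0.049·T) = 0.9988 μm/a
  r_corr = 1.474 + 0.9988 = 2.473 μm/a
  mass loss = 2.473 μm/a × 8.96 g/cm³ = 22.16 g·m⁻²·a⁻¹
Ordering by g·m⁻²·a⁻¹: copper (22.2) > zinc (18.6)

zinc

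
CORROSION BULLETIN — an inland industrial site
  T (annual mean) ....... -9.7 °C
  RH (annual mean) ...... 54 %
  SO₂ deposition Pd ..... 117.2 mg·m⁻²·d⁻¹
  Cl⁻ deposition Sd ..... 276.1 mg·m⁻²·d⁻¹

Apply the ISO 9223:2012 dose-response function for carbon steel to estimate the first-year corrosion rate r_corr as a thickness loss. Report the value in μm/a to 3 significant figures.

carbon steel: T≤10 °C ⇒ hinge +0.150·(-9.7−10) = -2.9550
  SO₂ term: 1.77·117.2^0.52·exp(0.02·54-2.9550) = 3.232
  Cl⁻ term: 0.102·276.1^0.62·exp(0.033·54+0.04·-9.7) = 13.41
  sum: 3.232 + 13.41 → r_corr = 16.64 μm/a

r_corr = 16.6 μm/a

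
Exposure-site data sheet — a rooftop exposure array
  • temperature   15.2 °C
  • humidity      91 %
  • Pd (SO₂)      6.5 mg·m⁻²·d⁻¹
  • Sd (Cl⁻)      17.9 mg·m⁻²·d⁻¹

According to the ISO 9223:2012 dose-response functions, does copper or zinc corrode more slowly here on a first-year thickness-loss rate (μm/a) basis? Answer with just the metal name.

zinc

copper: f(T) = -0.080·(T−10) [T>10 °C] = -0.4160
  Pd branch = 0.0053·Pd^0.26·e^(0.059·RH+f) = 1.221 μm/a
  Cl⁻ term: 0.01025·17.9^0.27·exp(0.036·91+0.049·15.2) = 1.245
  r_corr = 1.221 + 1.245 = 2.466 μm/a
zinc: temperature factor f = -0.071·(5.2) = -0.3692
  Pd branch = 0.0129·Pd^0.44·e^(0.046·RH+f) = 1.336 μm/a
  Sd branch = 0.0175·Sd^0.57·e^(0.008·RH+0.085·T) = 0.683 μm/a
  r_corr = 1.336 + 0.683 = 2.019 μm/a
Ordering by μm/a: copper (2.47) > zinc (2.02)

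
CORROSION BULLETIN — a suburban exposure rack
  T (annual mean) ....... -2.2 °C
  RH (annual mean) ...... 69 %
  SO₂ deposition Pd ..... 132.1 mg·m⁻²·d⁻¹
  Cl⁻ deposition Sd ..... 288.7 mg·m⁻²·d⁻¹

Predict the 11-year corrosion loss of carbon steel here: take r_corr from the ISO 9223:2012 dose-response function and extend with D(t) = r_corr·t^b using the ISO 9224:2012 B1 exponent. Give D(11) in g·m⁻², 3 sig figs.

carbon steel: temperature factor f = +0.150·(-12.2) = -1.8300
  Pd branch = 1.77·Pd^0.52·e^(0.02·RH+f) = 14.3 μm/a
  Sd branch = 0.102·Sd^0.62·e^(0.033·RH+0.04·T) = 30.53 μm/a
  sum: 14.3 + 30.53 → r_corr = 44.83 μm/a
Power-law: D(11) = r_corr · 11^0.523
  D(11) = 44.83 × 11^0.523 = 44.83 × 3.505 = 157.1 μm
  Mass loss = 157.1 μm × 7.85 g/cm³ = 1233 g·m⁻²

D(11) = 1.23e+03 g·m⁻²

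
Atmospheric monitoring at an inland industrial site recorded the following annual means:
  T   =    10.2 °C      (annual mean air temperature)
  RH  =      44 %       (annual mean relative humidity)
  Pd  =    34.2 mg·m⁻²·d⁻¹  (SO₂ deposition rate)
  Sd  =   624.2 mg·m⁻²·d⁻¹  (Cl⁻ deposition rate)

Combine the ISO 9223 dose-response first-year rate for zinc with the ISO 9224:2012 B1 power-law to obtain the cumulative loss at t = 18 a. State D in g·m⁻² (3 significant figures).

D(18) = 208 g·m⁻²

zinc: f(T) = -0.071·(T−10) [T>10 °C] = -0.0142
  sulphur-dioxide contribution → 0.4554 μm/a
  chloride contribution → 2.322 μm/a
  ⇒ r_corr(zinc) = 2.777 μm/a
Long-term exponent b (ISO 9224 Table 2, B1) = 0.813
  D(18) = 2.777 × 18^0.813 = 2.777 × 10.48 = 29.11 μm
  Mass loss = 29.11 μm × 7.14 g/cm³ = 207.9 g·m⁻²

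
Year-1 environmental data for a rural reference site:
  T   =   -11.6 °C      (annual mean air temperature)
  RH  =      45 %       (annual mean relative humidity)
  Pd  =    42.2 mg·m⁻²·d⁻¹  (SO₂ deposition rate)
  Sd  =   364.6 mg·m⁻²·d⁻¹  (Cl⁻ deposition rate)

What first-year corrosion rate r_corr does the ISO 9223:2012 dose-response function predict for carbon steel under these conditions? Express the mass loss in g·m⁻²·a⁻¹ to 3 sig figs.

carbon steel: f(T) = +0.150·(T−10) [T≤10 °C] = -3.2400
  SO₂ term: 1.77·42.2^0.52·exp(0.02·45-3.2400) = 1.194
  Sd branch = 0.102·Sd^0.62·e^(0.033·RH+0.04·T) = 10.97 μm/a
  r_corr = 1.194 + 10.97 = 12.17 μm/a
Convert to mass loss: 12.17 μm/a × 7.85 g/cm³ = 95.51 g·m⁻²·a⁻¹

r_corr = 95.5 g·m⁻²·a⁻¹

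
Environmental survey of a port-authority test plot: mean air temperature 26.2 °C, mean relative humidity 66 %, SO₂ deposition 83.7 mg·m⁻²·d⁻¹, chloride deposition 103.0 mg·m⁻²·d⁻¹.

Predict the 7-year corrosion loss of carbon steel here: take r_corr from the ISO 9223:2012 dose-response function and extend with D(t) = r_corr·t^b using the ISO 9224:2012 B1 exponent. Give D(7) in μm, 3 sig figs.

carbon steel: temperature factor f = -0.054·(16.2) = -0.8748
  sulphur-dioxide contribution → 27.61 μm/a
  chloride contribution → 45.46 μm/a
  ⇒ r_corr(carbon steel) = 73.07 μm/a
ISO 9224: D(t) = r_corr · t^b with b = 0.523 (carbon steel, B1)
  D(7) = 73.07 × 7^0.523 = 73.07 × 2.767 = 202.2 μm

D(7) = 202 μm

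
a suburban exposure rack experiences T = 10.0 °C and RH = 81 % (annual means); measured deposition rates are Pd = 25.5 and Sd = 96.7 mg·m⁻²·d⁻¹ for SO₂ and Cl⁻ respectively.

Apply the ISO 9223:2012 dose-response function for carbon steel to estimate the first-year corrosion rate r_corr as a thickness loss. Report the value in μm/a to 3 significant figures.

carbon steel: f(T) = +0.150·(T−10) [T≤10 °C] = +0.0000
  SO₂ term: 1.77·25.5^0.52·exp(0.02·81+0.0000) = 48.19
  Cl⁻ term: 0.102·96.7^0.62·exp(0.033·81+0.04·10.0) = 37.51
  r_corr = 48.19 + 37.51 = 85.7 μm/a

r_corr = 85.7 μm/a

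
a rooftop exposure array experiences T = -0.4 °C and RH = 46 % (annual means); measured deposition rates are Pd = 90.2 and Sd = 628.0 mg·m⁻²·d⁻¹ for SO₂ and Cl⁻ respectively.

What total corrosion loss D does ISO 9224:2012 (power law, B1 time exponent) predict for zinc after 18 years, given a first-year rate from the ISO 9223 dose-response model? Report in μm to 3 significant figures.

D(18) = 15.6 μm

zinc: f(T) = +0.038·(T−10) [T≤10 °C] = -0.3952
  SO₂ term: 0.0129·90.2^0.44·exp(0.046·46-0.3952) = 0.5227
  Cl⁻ term: 0.0175·628.0^0.57·exp(0.008·46+0.085·-0.4) = 0.9615
  sum: 0.5227 + 0.9615 → r_corr = 1.484 μm/a
ISO 9224: D(t) = r_corr · t^b with b = 0.813 (zinc, B1)
  D(18) = 1.484 × 18^0.813 = 1.484 × 10.48 = 15.56 μm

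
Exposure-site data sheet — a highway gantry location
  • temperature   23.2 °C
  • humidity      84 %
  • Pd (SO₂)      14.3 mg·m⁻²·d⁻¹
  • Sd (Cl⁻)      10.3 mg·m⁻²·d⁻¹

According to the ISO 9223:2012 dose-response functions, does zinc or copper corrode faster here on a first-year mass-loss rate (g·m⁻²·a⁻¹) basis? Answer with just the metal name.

zinc: temperature factor f = -0.071·(13.2) = -0.9372
  Pd branch = 0.0129·Pd^0.44·e^(0.046·RH+f) = 0.7763 μm/a
  Sd branch = 0.0175·Sd^0.57·e^(0.008·RH+0.085·T) = 0.9303 μm/a
  sum: 0.7763 + 0.9303 → r_corr = 1.707 μm/a
  mass loss = 1.707 μm/a × 7.14 g/cm³ = 12.19 g·m⁻²·a⁻¹
copper: f(T) = -0.080·(T−10) [T>10 °C] = -1.0560
  Pd branch = 0.0053·Pd^0.26·e^(0.059·RH+f) = 0.5229 μm/a
  Sd branch = 0.01025·Sd^0.27·e^(0.036·RH+0.049·T) = 1.234 μm/a
  sum: 0.5229 + 1.234 → r_corr = 1.757 μm/a
  mass loss = 1.757 μm/a × 8.96 g/cm³ = 15.74 g·m⁻²·a⁻¹
Ordering by g·m⁻²·a⁻¹: copper (15.7) > zinc (12.2)

copper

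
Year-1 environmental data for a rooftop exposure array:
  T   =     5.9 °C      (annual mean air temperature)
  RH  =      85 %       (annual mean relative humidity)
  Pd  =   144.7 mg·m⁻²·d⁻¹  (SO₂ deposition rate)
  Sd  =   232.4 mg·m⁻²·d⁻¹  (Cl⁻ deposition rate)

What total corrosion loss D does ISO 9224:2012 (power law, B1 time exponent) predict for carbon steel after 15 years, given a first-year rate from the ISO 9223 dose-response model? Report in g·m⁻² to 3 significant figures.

carbon steel: T≤10 °C ⇒ hinge +0.150·(5.9−10) = -0.6150
  Pd branch = 1.77·Pd^0.52·e^(0.02·RH+f) = 69.6 μm/a
  Cl⁻ term: 0.102·232.4^0.62·exp(0.033·85+0.04·5.9) = 62.57
  r_corr = 69.6 + 62.57 = 132.2 μm/a
ISO 9224: D(t) = r_corr · t^b with b = 0.523 (carbon steel, B1)
  D(15) = 132.2 × 15^0.523 = 132.2 × 4.122 = 544.8 μm
  Mass loss = 544.8 μm × 7.85 g/cm³ = 4277 g·m⁻²

D(15) = 4.28e+03 g·m⁻²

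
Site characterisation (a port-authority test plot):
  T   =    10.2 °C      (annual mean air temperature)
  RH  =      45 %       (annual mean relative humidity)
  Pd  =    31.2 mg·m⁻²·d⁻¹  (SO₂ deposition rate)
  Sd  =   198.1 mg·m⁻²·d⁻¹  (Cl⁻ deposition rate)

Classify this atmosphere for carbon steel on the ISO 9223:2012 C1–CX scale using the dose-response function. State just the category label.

carbon steel: f(T) = -0.054·(T−10) [T>10 °C] = -0.0108
  Pd branch = 1.77·Pd^0.52·e^(0.02·RH+f) = 25.77 μm/a
  Cl⁻ term: 0.102·198.1^0.62·exp(0.033·45+0.04·10.2) = 17.98
  sum: 25.77 + 17.98 → r_corr = 43.75 μm/a
43.7 μm/a falls in (25, 50] for carbon steel → category C3

C3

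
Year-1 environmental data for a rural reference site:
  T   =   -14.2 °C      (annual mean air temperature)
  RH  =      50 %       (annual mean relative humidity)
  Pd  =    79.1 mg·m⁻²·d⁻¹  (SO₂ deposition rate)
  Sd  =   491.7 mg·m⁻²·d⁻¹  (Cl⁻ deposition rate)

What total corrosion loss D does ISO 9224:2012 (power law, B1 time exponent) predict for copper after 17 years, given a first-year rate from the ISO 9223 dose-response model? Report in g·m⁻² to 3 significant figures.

D(17) = 10.7 g·m⁻²

copper: f(T) = +0.126·(T−10) [T≤10 °C] = -3.0492
  Pd branch = 0.0053·Pd^0.26·e^(0.059·RH+f) = 0.01495 μm/a
  Cl⁻ term: 0.01025·491.7^0.27·exp(0.036·50+0.049·-14.2) = 0.1648
  r_corr = 0.01495 + 0.1648 = 0.1798 μm/a
Power-law: D(17) = r_corr · 17^0.667
  D(17) = 0.1798 × 17^0.667 = 0.1798 × 6.618 = 1.19 μm
  Mass loss = 1.19 μm × 8.96 g/cm³ = 10.66 g·m⁻²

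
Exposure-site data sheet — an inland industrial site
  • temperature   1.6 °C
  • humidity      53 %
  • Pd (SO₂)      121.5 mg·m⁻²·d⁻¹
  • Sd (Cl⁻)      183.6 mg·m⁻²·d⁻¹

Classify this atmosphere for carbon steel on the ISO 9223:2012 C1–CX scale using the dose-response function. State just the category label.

C3

carbon steel: temperature factor f = +0.150·(-8.4) = -1.2600
  SO₂ term: 1.77·121.5^0.52·exp(0.02·53-1.2600) = 17.58
  Sd branch = 0.102·Sd^0.62·e^(0.033·RH+0.04·T) = 15.83 μm/a
  r_corr = 17.58 + 15.83 = 33.42 μm/a
Category bounds: 25…50 μm/a bracket r_corr ⇒ C3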